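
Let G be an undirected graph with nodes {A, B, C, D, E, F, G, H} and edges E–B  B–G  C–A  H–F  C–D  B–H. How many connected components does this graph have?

2

Starting from A we can reach A, C, D. That is one component of size 3.
Starting from B we can reach B, E, F, G, H. That is one component of size 5.
Total: 2 components.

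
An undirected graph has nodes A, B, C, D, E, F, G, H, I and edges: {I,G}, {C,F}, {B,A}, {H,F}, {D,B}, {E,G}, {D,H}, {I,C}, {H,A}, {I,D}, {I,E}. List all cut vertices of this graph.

I

Removing I increases the component count from 1 to 2, so I is a cut vertex.
By contrast removing F leaves 1 component; it is not a cut vertex. No other vertex is a cut vertex either.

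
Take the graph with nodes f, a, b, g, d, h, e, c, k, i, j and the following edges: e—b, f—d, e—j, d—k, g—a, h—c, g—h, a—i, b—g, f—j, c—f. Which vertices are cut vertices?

a, d, f, g

Removing a increases the component count from 1 to 2, so a is a cut vertex.
Removing d increases the component count from 1 to 2, so d is a cut vertex.
Removing f increases the component count from 1 to 2, so f is a cut vertex.
Likewise g is a cut vertex.
By contrast removing c leaves 1 component; it is not a cut vertex. No other vertex is a cut vertex either.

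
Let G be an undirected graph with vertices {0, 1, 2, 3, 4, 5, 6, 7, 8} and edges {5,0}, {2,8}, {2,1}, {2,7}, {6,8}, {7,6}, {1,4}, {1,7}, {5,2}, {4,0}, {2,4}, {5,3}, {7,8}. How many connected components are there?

1

Starting from 0 we can reach 0, 1, 2, 3, 4, 5, 6, 7, 8. That is one component of size 9.
Total: 1 component.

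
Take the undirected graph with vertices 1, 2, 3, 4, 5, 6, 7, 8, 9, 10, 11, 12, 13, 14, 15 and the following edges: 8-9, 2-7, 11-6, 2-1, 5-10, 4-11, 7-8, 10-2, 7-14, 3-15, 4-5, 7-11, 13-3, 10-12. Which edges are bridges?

1-2, 10-12, 11-6, 13-3, 14-7, 15-3, 7-8, 8-9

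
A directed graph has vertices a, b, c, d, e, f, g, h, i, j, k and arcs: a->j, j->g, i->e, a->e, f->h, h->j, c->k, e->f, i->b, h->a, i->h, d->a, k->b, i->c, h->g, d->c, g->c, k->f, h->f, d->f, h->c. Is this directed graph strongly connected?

There is no directed path from b to e, so the graph is not strongly connected.

No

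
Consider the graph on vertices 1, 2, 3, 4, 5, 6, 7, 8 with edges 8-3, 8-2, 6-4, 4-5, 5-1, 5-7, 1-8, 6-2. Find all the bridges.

The edges on the cycle 6-4-5-1-8-2-6 are not bridges since each lies on that cycle.
But removing 5-7 disconnects 5 from 7; removing 8-3 disconnects 8 from 3 — these are bridges.

3-8, 5-7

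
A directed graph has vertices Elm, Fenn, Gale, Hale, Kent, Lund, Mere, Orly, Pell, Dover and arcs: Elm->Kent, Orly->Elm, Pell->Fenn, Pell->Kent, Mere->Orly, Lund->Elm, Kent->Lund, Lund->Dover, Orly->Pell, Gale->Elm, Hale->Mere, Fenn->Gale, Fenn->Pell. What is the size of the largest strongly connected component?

{Elm, Kent, Lund} are all mutually reachable — one SCC of size 3.
{Fenn, Pell} are all mutually reachable — one SCC of size 2.
{Mere} is an SCC by itself.
{Dover} is an SCC by itself.
{Gale} is an SCC by itself.
(and 2 more singleton SCCs)
The largest has 3 vertices.

3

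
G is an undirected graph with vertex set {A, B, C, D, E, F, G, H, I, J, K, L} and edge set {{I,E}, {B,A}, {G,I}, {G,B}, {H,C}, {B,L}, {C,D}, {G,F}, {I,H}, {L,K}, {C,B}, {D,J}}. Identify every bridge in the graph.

A-B, B-L, C-D, D-J, E-I, F-G, K-L

The edges on the cycle G-I-H-C-B-G are not bridges since each lies on that cycle.
But removing K–L disconnects K from L; removing B–L disconnects B from L; removing C–D disconnects C from D; removing J–D disconnects J from D — these are bridges.
In total 7 edges are bridges.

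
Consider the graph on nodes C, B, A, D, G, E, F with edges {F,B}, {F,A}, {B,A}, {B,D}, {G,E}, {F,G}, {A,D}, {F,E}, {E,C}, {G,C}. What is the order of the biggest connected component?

7

Starting from A we can reach A, B, C, D, E, F, G. That is one component of size 7.
The largest has 7 vertices.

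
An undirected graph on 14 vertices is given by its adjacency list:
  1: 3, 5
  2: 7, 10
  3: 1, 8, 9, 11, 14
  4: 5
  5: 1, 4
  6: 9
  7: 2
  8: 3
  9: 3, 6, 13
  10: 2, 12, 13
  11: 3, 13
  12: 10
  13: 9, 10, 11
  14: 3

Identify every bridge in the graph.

1-3, 1-5, 10-12, 10-13, 10-2, 14-3, 2-7, 3-8, 4-5, 6-9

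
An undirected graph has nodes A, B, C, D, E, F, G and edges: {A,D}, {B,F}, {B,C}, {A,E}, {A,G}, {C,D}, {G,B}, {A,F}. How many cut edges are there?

1

The edges on the cycle A-G-B-C-D-A are not bridges since each lies on that cycle.
But removing A—E disconnects A from E — this is a bridge.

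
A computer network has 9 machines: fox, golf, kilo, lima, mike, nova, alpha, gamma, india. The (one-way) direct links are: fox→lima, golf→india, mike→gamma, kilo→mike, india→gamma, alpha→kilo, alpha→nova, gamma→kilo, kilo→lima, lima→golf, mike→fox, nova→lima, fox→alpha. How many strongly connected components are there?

1

{fox, golf, kilo, lima, mike, nova, alpha, gamma, india} are all mutually reachable — one SCC of size 9.
That gives 1 strongly connected component.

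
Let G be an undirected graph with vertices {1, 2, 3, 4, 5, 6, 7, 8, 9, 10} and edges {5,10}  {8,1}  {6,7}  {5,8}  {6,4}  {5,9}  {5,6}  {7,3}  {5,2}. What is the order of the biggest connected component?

Starting from 1 we can reach 1, 2, 3, 4, 5, 6, 7, 8, 9, 10. That is one component of size 10.
The largest has 10 vertices.

10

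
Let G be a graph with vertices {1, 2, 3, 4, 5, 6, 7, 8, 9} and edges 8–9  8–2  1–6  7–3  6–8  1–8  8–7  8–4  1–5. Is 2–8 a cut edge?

Removing 2–8 leaves no path between 2 and 8: the component count goes from 1 to 2. So it is a bridge.

Yes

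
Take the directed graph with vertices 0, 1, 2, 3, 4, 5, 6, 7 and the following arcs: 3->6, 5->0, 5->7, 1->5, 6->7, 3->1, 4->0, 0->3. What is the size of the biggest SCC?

4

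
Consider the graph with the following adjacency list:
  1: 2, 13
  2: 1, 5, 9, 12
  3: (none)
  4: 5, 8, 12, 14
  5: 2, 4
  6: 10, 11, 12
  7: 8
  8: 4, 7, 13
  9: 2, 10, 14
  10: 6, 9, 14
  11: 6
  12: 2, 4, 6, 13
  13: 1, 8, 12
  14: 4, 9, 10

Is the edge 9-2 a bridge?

After removing 9-2, the path 9-14-4-12-2 still connects them, so the edge is not a bridge.

No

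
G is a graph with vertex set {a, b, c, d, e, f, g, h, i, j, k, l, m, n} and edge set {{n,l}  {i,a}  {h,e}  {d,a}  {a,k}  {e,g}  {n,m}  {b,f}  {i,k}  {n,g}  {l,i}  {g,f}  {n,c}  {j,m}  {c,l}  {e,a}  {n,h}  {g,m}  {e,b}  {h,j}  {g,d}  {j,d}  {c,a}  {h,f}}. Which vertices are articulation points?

none

Removing d, for instance, still leaves 1 component. No single vertex removal increases the component count — the graph has no articulation points.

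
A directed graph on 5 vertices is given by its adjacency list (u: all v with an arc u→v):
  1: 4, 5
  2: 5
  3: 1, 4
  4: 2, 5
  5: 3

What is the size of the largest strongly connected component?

{1, 2, 3, 4, 5} are all mutually reachable — one SCC of size 5.
The largest has 5 vertices.

5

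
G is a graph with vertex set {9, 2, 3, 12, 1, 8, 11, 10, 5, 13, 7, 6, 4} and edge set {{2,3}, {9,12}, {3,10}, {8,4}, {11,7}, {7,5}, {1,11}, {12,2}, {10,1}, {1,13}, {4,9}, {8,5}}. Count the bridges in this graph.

The edges on the cycle 8-4-9-12-2-3-10-1-11-7-5-8 are not bridges since each lies on that cycle.
But removing 13 - 1 disconnects 13 from 1 — this is a bridge.

1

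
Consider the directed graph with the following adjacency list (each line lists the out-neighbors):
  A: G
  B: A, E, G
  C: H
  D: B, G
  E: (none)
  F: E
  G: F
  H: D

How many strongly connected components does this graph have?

{E} is an SCC by itself.
{D} is an SCC by itself.
{H} is an SCC by itself.
{A} is an SCC by itself.
{F} is an SCC by itself.
(and 3 more singleton SCCs)
That gives 8 strongly connected components.

8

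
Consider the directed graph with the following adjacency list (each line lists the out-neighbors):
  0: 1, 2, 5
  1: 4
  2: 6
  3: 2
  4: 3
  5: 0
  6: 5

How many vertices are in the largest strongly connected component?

{0, 1, 2, 3, 4, 5, 6} are all mutually reachable — one SCC of size 7.
The largest has 7 vertices.

7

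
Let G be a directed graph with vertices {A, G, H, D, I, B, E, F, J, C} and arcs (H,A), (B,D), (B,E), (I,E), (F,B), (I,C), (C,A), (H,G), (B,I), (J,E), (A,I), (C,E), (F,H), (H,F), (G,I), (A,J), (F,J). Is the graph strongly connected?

There is no directed path from D to J, so the graph is not strongly connected.

No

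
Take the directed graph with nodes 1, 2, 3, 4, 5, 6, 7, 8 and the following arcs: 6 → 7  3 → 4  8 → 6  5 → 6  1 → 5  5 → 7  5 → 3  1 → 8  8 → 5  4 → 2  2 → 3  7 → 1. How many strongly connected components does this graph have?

2

{1, 5, 6, 7, 8} are all mutually reachable — one SCC of size 5.
{2, 3, 4} are all mutually reachable — one SCC of size 3.
That gives 2 strongly connected components.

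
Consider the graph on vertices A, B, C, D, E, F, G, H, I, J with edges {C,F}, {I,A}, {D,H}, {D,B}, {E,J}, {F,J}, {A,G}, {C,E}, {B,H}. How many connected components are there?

3

Starting from B we can reach B, D, H. That is one component of size 3.
Starting from A we can reach A, G, I. That is one component of size 3.
Starting from C we can reach C, E, F, J. That is one component of size 4.
Total: 3 components.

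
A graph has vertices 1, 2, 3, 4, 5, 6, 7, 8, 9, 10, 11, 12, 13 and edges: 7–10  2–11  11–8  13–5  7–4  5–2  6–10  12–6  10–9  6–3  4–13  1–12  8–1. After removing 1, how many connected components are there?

With 1 gone, the remaining components are: {2, 3, 4, 5, 6, 7, 8, 9, 10, 11, 12, 13}.
That is 1 component.

1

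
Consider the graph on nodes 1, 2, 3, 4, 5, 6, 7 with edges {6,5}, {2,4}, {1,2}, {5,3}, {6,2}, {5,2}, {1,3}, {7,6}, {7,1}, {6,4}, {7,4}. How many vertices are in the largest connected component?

7

Starting from 1 we can reach 1, 2, 3, 4, 5, 6, 7. That is one component of size 7.
The largest has 7 vertices.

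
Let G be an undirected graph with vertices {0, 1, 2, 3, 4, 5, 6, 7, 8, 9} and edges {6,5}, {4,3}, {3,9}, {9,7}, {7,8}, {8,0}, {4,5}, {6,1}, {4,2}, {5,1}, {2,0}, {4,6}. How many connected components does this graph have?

1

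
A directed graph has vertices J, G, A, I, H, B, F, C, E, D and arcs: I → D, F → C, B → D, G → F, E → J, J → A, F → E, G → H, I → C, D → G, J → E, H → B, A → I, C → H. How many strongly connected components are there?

1

{A, B, C, D, E, F, G, H, I, J} are all mutually reachable — one SCC of size 10.
That gives 1 strongly connected component.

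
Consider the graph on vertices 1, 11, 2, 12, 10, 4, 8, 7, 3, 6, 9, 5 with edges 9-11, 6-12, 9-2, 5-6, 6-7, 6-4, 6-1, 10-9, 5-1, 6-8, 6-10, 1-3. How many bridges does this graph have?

9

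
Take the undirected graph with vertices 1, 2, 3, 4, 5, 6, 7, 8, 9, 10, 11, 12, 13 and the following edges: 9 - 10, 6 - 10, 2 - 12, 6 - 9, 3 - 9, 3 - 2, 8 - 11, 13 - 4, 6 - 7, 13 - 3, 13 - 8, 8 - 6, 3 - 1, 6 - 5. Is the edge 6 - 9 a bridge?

No

After removing 6 - 9, the path 6-10-9 still connects them, so the edge is not a bridge.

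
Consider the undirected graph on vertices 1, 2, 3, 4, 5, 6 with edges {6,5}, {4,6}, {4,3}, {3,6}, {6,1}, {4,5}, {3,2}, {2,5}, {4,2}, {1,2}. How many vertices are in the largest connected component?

Starting from 1 we can reach 1, 2, 3, 4, 5, 6. That is one component of size 6.
The largest has 6 vertices.

6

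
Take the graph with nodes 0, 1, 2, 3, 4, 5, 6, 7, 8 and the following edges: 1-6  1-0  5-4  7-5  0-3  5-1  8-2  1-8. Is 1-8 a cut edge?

Yes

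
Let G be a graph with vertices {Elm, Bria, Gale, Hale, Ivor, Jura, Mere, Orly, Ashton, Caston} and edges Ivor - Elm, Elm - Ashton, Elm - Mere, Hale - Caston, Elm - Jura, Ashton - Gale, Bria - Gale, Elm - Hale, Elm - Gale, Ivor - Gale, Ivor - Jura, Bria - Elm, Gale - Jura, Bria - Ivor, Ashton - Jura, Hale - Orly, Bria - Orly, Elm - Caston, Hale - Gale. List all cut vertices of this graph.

Elm

Removing Elm increases the component count from 1 to 2, so Elm is a cut vertex.
By contrast removing Jura leaves 1 component; it is not a cut vertex. No other vertex is a cut vertex either.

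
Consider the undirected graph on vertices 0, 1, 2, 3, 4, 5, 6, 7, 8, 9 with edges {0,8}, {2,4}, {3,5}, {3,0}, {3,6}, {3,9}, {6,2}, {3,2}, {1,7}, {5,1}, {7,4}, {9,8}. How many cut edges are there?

0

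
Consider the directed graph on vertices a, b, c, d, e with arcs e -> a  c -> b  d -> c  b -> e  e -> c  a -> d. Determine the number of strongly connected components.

{a, b, c, d, e} are all mutually reachable — one SCC of size 5.
That gives 1 strongly connected component.

1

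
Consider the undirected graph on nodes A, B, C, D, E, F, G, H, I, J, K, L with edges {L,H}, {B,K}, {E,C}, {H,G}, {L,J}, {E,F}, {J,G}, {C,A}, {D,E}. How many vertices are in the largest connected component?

I is isolated — a component by itself.
Starting from B we can reach B, K. That is one component of size 2.
Starting from G we can reach G, H, J, L. That is one component of size 4.
Starting from A we can reach A, C, D, E, F. That is one component of size 5.
The largest has 5 vertices.

5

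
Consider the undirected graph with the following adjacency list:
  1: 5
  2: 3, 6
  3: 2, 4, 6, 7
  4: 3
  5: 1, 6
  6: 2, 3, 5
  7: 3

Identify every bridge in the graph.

The edges on the cycle 3-2-6-3 are not bridges since each lies on that cycle.
But removing 5-1 disconnects 5 from 1; removing 3-7 disconnects 3 from 7; removing 6-5 disconnects 6 from 5; removing 3-4 disconnects 3 from 4 — these are bridges.

1-5, 3-4, 3-7, 5-6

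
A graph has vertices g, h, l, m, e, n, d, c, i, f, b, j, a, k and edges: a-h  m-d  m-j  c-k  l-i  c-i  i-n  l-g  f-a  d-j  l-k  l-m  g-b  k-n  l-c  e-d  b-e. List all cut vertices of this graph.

Removing a increases the component count from 2 to 3, so a is a cut vertex.
Removing l increases the component count from 2 to 3, so l is a cut vertex.
By contrast removing h leaves 2 components; it is not a cut vertex. No other vertex is a cut vertex either.

a, l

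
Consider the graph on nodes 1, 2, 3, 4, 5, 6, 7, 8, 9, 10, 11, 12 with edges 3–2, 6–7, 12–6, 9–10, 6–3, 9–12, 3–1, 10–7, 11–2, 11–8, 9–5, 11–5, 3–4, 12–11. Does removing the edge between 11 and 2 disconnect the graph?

No

After removing 11–2, the path 11-12-6-3-2 still connects them, so the edge is not a bridge.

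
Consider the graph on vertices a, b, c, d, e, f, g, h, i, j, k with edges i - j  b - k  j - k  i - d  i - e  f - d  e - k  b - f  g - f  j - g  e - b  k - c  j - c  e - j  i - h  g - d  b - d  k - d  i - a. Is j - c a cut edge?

No

After removing j - c, the path j-k-c still connects them, so the edge is not a bridge.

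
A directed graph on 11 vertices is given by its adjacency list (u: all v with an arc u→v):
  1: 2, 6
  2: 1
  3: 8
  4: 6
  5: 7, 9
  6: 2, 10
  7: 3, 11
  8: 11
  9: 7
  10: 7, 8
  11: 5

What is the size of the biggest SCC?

{3, 5, 7, 8, 9, 11} are all mutually reachable — one SCC of size 6.
{1, 2, 6} are all mutually reachable — one SCC of size 3.
{4} is an SCC by itself.
{10} is an SCC by itself.
The largest has 6 vertices.

6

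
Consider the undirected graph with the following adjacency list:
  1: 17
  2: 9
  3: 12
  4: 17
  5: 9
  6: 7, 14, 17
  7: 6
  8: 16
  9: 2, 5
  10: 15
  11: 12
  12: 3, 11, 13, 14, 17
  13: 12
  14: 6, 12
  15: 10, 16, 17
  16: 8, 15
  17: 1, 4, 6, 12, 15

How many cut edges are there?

12

The edges on the cycle 17-12-14-6-17 are not bridges since each lies on that cycle.
But removing 1-17 disconnects 1 from 17; removing 15-17 disconnects 15 from 17; removing 6-7 disconnects 6 from 7; removing 15-16 disconnects 15 from 16 — these are bridges.
In total 12 edges are bridges.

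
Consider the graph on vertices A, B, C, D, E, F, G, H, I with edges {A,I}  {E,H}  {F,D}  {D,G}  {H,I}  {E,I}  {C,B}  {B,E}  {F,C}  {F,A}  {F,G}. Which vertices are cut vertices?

F

Removing F increases the component count from 1 to 2, so F is a cut vertex.
By contrast removing C leaves 1 component; it is not a cut vertex. No other vertex is a cut vertex either.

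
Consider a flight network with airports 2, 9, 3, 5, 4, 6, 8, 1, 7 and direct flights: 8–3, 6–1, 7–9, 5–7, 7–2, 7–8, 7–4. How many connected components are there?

Starting from 1 we can reach 1, 6. That is one component of size 2.
Starting from 2 we can reach 2, 3, 4, 5, 7, 8, 9. That is one component of size 7.
Total: 2 components.

2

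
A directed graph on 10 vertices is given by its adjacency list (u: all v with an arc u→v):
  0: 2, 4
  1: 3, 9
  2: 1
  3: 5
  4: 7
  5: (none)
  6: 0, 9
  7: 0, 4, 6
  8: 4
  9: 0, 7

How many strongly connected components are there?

4

{0, 1, 2, 4, 6, 7, 9} are all mutually reachable — one SCC of size 7.
{5} is an SCC by itself.
{3} is an SCC by itself.
{8} is an SCC by itself.
That gives 4 strongly connected components.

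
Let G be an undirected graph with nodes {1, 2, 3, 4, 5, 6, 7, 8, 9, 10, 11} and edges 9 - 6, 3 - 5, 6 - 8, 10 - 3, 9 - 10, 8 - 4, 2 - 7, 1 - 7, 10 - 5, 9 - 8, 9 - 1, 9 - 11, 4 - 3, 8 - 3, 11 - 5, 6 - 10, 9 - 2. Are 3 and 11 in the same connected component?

Yes

From 3 we can reach 1, 2, 3, 4, 5, 6, 7, 8, 9, 10, 11, which includes 11.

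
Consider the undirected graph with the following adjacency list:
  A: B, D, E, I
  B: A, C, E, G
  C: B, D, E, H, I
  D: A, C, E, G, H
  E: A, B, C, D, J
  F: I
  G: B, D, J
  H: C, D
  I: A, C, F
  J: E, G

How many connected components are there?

Starting from A we can reach A, B, C, D, E, F, G, H, I, J. That is one component of size 10.
Total: 1 component.

1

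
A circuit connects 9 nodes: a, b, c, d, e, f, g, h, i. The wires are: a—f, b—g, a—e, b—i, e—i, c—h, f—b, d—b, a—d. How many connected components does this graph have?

Starting from c we can reach c, h. That is one component of size 2.
Starting from a we can reach a, b, d, e, f, g, i. That is one component of size 7.
Total: 2 components.

2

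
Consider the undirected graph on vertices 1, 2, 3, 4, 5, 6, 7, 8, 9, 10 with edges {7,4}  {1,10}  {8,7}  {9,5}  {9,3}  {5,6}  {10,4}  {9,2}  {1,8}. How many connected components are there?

Starting from 2 we can reach 2, 3, 5, 6, 9. That is one component of size 5.
Starting from 1 we can reach 1, 4, 7, 8, 10. That is one component of size 5.
Total: 2 components.

2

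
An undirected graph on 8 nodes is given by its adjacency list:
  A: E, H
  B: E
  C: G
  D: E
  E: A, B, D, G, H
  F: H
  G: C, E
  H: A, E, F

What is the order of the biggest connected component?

Starting from A we can reach A, B, C, D, E, F, G, H. That is one component of size 8.
The largest has 8 vertices.

8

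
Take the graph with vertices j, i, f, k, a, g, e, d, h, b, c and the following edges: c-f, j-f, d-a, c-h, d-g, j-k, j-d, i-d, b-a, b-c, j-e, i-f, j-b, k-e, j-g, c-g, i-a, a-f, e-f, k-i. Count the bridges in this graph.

1

The edges on the cycle j-k-i-d-j are not bridges since each lies on that cycle.
But removing h-c disconnects h from c — this is a bridge.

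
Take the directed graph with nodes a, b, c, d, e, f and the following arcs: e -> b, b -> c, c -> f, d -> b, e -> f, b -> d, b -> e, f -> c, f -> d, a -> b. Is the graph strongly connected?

No

There is no directed path from e to a, so the graph is not strongly connected.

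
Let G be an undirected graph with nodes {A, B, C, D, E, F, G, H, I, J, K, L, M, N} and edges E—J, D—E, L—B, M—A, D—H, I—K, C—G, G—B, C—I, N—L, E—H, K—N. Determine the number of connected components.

F is isolated — a component by itself.
Starting from A we can reach A, M. That is one component of size 2.
Starting from D we can reach D, E, H, J. That is one component of size 4.
Starting from B we can reach B, C, G, I, K, L, N. That is one component of size 7.
Total: 4 components.

4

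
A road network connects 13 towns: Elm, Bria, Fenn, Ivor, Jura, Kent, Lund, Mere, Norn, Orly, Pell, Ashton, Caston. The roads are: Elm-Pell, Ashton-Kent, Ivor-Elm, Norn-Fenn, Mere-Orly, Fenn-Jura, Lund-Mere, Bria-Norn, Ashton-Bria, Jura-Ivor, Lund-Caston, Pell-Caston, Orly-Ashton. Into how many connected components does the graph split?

Starting from Elm we can reach Elm, Bria, Fenn, Ivor, Jura, Kent, Lund, Mere, Norn, Orly, Pell, Ashton, Caston. That is one component of size 13.
Total: 1 component.

1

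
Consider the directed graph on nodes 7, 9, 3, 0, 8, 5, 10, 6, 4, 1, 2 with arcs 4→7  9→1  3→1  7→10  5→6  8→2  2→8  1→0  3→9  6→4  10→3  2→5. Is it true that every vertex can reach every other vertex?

There is no directed path from 7 to 2, so the graph is not strongly connected.

No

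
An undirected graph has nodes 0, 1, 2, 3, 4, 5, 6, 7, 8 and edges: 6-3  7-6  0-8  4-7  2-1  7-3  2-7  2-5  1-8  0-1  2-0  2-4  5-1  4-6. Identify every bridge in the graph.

The edges on the cycle 2-5-1-2 are not bridges since each lies on that cycle.
Every edge lies on some cycle, so there are no bridges.

none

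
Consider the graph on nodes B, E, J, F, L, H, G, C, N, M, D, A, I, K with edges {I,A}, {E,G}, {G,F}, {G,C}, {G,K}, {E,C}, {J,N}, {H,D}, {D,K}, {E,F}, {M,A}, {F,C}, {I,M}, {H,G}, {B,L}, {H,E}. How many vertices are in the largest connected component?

Starting from J we can reach J, N. That is one component of size 2.
Starting from B we can reach B, L. That is one component of size 2.
Starting from A we can reach A, I, M. That is one component of size 3.
Starting from C we can reach C, D, E, F, G, H, K. That is one component of size 7.
The largest has 7 vertices.

7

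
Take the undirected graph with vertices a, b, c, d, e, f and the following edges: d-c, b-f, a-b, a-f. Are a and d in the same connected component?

No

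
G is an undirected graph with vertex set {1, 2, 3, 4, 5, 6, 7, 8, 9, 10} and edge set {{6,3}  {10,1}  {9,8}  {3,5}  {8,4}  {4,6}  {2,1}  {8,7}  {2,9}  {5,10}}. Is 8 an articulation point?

Deleting 8 raises the number of components from 1 to 2, so 8 is a cut vertex.

Yes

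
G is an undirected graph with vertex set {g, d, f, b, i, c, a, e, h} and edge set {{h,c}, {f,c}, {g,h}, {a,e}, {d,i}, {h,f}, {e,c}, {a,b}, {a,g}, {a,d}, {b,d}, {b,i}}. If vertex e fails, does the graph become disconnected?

No

Deleting e leaves 1 component (was 1) (its neighbors a, c remain connected to each other), so e is not a cut vertex.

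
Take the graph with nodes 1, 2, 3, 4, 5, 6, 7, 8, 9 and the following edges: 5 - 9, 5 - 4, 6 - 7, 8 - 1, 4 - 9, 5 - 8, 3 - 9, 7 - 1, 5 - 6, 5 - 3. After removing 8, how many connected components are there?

With 8 gone, the remaining components are: {2}; {1, 3, 4, 5, 6, 7, 9}.
That is 2 components.

2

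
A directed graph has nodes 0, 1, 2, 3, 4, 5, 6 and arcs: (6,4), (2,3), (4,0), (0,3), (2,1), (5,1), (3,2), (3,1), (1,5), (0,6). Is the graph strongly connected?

No

There is no directed path from 2 to 6, so the graph is not strongly connected.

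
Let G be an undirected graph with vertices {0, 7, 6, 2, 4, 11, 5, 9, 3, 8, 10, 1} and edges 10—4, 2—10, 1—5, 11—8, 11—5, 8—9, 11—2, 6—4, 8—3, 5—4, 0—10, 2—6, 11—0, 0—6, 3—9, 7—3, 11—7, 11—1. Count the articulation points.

1

Removing 11 increases the component count from 1 to 2, so 11 is a cut vertex.
By contrast removing 10 leaves 1 component; it is not a cut vertex. No other vertex is a cut vertex either.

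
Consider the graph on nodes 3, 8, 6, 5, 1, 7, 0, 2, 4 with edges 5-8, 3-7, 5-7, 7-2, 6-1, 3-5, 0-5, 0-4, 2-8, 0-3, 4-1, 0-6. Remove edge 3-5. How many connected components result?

3 and 5 are still connected via 3-0-5, so the component count stays at 1.

1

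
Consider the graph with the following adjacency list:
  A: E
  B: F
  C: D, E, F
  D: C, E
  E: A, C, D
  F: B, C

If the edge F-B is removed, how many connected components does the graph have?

2

Before removal there is 1 component.
F-B is a bridge — removing it separates F's side from B's side.
After removal: 2 components.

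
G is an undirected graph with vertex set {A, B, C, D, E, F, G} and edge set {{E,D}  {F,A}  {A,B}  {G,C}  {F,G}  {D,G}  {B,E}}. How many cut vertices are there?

Removing G increases the component count from 1 to 2, so G is a cut vertex.
By contrast removing C leaves 1 component; it is not a cut vertex. No other vertex is a cut vertex either.

1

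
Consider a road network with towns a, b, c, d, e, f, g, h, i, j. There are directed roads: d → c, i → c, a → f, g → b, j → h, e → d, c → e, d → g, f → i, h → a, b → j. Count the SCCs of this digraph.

1

{a, b, c, d, e, f, g, h, i, j} are all mutually reachable — one SCC of size 10.
That gives 1 strongly connected component.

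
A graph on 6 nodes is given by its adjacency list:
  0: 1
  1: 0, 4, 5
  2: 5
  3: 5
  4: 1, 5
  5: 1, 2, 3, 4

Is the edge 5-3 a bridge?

Yes

Removing 5-3 leaves no path between 5 and 3: the component count goes from 1 to 2. So it is a bridge.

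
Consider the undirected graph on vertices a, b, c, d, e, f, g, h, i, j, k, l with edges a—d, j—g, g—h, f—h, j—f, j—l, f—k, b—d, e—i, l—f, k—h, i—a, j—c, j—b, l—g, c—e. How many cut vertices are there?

1

Removing j increases the component count from 1 to 2, so j is a cut vertex.
By contrast removing a leaves 1 component; it is not a cut vertex. No other vertex is a cut vertex either.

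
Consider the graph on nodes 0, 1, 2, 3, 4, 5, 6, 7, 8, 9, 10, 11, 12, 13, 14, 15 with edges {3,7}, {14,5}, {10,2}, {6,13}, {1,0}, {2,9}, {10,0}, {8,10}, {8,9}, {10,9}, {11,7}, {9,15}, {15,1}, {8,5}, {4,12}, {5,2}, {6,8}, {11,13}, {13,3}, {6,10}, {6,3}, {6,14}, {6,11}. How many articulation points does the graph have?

1

Removing 6 increases the component count from 2 to 3, so 6 is a cut vertex.
By contrast removing 13 leaves 2 components; it is not a cut vertex. No other vertex is a cut vertex either.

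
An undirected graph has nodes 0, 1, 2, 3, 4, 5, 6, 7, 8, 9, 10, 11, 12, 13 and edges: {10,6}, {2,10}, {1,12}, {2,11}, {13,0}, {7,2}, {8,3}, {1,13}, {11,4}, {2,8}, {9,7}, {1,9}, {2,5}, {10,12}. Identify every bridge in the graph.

0-13, 1-13, 10-6, 11-2, 11-4, 2-5, 2-8, 3-8

The edges on the cycle 1-9-7-2-10-12-1 are not bridges since each lies on that cycle.
But removing 1–13 disconnects 1 from 13; removing 5–2 disconnects 5 from 2; removing 2–8 disconnects 2 from 8; removing 3–8 disconnects 3 from 8 — these are bridges.
In total 8 edges are bridges.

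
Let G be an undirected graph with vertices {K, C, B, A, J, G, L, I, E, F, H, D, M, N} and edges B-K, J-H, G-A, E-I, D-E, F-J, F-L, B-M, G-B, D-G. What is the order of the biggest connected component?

8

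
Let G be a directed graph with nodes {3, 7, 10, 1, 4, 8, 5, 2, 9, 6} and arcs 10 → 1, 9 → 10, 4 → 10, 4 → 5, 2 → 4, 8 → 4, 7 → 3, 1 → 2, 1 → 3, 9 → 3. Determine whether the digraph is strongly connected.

There is no directed path from 8 to 9, so the graph is not strongly connected.

No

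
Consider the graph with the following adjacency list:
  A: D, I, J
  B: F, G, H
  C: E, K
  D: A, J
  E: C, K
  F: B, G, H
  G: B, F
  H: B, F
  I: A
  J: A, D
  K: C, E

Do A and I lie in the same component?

From A we can reach A, D, I, J, which includes I.

Yes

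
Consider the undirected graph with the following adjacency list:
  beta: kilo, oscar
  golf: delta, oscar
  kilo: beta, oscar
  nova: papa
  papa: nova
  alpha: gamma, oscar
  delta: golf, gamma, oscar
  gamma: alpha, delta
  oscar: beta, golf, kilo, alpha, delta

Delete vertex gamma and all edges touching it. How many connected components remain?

With gamma gone, the remaining components are: {nova, papa}; {beta, golf, kilo, alpha, delta, oscar}.
That is 2 components.

2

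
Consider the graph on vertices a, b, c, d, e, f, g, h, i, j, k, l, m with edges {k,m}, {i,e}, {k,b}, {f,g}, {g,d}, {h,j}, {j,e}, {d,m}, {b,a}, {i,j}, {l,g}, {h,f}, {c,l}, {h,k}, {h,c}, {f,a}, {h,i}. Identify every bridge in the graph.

The edges on the cycle h-i-e-j-h are not bridges since each lies on that cycle.
Every edge lies on some cycle, so there are no bridges.

none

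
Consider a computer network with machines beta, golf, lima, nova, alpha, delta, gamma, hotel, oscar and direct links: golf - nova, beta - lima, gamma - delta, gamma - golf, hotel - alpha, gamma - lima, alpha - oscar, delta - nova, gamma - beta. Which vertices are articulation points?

Removing alpha increases the component count from 2 to 3, so alpha is a cut vertex.
Removing gamma increases the component count from 2 to 3, so gamma is a cut vertex.
By contrast removing delta leaves 2 components; it is not a cut vertex. No other vertex is a cut vertex either.

alpha, gamma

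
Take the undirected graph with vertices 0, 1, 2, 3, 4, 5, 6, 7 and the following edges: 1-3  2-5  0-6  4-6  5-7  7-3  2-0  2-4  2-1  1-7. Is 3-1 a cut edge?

No

After removing 3-1, the path 3-7-1 still connects them, so the edge is not a bridge.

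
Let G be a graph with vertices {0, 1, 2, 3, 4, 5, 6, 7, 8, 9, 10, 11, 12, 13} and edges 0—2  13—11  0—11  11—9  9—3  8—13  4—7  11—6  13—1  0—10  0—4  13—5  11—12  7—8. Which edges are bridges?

The edges on the cycle 0-4-7-8-13-11-0 are not bridges since each lies on that cycle.
But removing 0—10 disconnects 0 from 10; removing 13—1 disconnects 13 from 1; removing 3—9 disconnects 3 from 9; removing 5—13 disconnects 5 from 13 — these are bridges.
In total 8 edges are bridges.

0-10, 0-2, 1-13, 11-12, 11-6, 11-9, 13-5, 3-9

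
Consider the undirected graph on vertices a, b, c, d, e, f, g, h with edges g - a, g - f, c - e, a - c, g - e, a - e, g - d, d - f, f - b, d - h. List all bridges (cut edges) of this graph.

The edges on the cycle a-c-e-a are not bridges since each lies on that cycle.
But removing f - b disconnects f from b; removing d - h disconnects d from h — these are bridges.

b-f, d-h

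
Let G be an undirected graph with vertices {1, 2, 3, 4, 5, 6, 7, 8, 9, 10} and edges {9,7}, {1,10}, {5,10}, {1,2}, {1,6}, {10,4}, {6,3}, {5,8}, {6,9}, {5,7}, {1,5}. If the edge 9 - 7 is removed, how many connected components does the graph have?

9 and 7 are still connected via 9-6-1-5-7, so the component count stays at 1.

1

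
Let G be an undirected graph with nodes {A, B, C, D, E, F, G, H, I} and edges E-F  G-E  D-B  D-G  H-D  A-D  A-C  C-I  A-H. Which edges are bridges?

The edges on the cycle A-H-D-A are not bridges since each lies on that cycle.
But removing G-E disconnects G from E; removing E-F disconnects E from F; removing D-G disconnects D from G; removing D-B disconnects D from B — these are bridges.
In total 6 edges are bridges.

A-C, B-D, C-I, D-G, E-F, E-G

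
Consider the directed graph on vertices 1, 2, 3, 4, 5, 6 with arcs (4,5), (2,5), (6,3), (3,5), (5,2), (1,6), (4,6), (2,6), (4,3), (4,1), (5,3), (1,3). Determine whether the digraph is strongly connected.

No

There is no directed path from 3 to 4, so the graph is not strongly connected.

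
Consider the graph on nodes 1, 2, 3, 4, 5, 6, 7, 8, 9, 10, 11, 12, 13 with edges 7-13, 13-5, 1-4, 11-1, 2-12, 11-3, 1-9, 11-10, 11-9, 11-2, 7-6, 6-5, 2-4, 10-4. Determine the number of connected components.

3

8 is isolated — a component by itself.
Starting from 5 we can reach 5, 6, 7, 13. That is one component of size 4.
Starting from 1 we can reach 1, 2, 3, 4, 9, 10, 11, 12. That is one component of size 8.
Total: 3 components.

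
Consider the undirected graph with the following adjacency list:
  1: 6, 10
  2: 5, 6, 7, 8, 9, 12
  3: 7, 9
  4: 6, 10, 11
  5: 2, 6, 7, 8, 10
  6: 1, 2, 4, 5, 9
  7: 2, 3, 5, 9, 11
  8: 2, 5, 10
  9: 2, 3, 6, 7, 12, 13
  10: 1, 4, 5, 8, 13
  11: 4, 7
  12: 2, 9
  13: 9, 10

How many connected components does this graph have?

1

Starting from 1 we can reach 1, 2, 3, 4, 5, 6, 7, 8, 9, 10, 11, 12, 13. That is one component of size 13.
Total: 1 component.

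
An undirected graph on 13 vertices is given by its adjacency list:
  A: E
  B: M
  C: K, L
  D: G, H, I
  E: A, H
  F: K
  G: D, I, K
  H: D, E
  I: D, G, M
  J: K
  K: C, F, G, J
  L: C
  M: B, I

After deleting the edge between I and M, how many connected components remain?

Before removal there is 1 component.
I-M is a bridge — removing it separates I's side from M's side.
After removal: 2 components.

2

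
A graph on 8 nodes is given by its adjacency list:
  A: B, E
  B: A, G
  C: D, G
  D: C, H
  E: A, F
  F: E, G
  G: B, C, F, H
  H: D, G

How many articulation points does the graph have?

1

Removing G increases the component count from 1 to 2, so G is a cut vertex.
By contrast removing D leaves 1 component; it is not a cut vertex. No other vertex is a cut vertex either.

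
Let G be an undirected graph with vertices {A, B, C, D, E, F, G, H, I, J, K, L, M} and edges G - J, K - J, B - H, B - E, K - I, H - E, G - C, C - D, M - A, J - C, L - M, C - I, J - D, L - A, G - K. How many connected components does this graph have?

4

F is isolated — a component by itself.
Starting from B we can reach B, E, H. That is one component of size 3.
Starting from A we can reach A, L, M. That is one component of size 3.
Starting from C we can reach C, D, G, I, J, K. That is one component of size 6.
Total: 4 components.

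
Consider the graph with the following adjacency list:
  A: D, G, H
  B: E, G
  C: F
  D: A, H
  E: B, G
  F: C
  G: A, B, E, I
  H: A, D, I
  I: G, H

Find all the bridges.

The edges on the cycle G-E-B-G are not bridges since each lies on that cycle.
But removing C-F disconnects C from F — this is a bridge.

C-F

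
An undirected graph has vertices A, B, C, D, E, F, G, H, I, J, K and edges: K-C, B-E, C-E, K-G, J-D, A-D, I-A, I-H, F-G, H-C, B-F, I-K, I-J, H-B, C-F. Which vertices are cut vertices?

I

Removing I increases the component count from 1 to 2, so I is a cut vertex.
By contrast removing J leaves 1 component; it is not a cut vertex. No other vertex is a cut vertex either.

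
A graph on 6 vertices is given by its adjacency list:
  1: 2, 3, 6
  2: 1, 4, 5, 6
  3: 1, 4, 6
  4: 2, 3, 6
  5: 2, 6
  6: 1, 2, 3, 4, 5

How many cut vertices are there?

Removing 3, for instance, still leaves 1 component. No single vertex removal increases the component count — the graph has no articulation points.

0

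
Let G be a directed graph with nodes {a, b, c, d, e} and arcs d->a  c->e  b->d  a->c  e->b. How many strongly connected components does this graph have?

{a, b, c, d, e} are all mutually reachable — one SCC of size 5.
That gives 1 strongly connected component.

1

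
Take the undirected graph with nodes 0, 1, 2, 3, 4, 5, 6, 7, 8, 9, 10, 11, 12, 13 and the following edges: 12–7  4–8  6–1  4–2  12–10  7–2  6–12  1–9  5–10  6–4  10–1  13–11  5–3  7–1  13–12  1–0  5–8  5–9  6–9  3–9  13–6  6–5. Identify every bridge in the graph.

The edges on the cycle 13-6-4-2-7-12-13 are not bridges since each lies on that cycle.
But removing 1–0 disconnects 1 from 0; removing 13–11 disconnects 13 from 11 — these are bridges.

0-1, 11-13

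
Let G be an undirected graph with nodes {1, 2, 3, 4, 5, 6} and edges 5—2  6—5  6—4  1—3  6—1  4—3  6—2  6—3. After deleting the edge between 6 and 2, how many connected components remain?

1

6 and 2 are still connected via 6-5-2, so the component count stays at 1.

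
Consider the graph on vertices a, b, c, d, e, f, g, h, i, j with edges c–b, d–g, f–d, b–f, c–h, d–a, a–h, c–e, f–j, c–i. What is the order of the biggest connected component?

Starting from a we can reach a, b, c, d, e, f, g, h, i, j. That is one component of size 10.
The largest has 10 vertices.

10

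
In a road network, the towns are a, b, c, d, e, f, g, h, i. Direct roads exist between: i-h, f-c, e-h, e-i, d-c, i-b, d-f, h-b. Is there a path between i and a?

The component containing i is {b, e, h, i}, and a is not in it.

No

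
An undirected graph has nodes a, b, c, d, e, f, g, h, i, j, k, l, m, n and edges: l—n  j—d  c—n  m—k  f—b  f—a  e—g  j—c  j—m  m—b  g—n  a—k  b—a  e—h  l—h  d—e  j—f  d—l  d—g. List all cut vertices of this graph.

Removing j increases the component count from 2 to 3, so j is a cut vertex.
By contrast removing m leaves 2 components; it is not a cut vertex. No other vertex is a cut vertex either.

j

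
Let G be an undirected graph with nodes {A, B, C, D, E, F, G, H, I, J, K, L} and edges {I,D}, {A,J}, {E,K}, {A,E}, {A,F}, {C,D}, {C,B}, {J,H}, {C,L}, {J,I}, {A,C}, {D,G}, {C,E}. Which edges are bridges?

A-F, B-C, C-L, D-G, E-K, H-J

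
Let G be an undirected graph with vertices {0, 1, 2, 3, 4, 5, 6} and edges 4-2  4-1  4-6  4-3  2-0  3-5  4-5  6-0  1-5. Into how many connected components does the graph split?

1

Starting from 0 we can reach 0, 1, 2, 3, 4, 5, 6. That is one component of size 7.
Total: 1 component.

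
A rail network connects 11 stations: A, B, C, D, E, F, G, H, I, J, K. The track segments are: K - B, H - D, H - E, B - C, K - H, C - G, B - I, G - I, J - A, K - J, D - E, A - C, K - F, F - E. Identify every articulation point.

K

Removing K increases the component count from 1 to 2, so K is a cut vertex.
By contrast removing A leaves 1 component; it is not a cut vertex. No other vertex is a cut vertex either.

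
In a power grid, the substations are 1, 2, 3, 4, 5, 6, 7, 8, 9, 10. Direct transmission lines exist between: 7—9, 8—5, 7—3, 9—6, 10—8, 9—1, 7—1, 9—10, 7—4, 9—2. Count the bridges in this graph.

The edges on the cycle 7-9-1-7 are not bridges since each lies on that cycle.
But removing 9—2 disconnects 9 from 2; removing 7—3 disconnects 7 from 3; removing 5—8 disconnects 5 from 8; removing 9—10 disconnects 9 from 10 — these are bridges.
In total 7 edges are bridges.

7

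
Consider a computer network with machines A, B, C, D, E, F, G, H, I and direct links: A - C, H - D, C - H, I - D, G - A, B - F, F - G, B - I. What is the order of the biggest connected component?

8

E is isolated — a component by itself.
Starting from A we can reach A, B, C, D, F, G, H, I. That is one component of size 8.
The largest has 8 vertices.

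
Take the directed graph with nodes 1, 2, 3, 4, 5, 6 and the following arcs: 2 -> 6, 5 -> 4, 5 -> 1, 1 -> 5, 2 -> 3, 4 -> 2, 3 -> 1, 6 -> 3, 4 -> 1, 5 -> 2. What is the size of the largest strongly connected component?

{1, 2, 3, 4, 5, 6} are all mutually reachable — one SCC of size 6.
The largest has 6 vertices.

6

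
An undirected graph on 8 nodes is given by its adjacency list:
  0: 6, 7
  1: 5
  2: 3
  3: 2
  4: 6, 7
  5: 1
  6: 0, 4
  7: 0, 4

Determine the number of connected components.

3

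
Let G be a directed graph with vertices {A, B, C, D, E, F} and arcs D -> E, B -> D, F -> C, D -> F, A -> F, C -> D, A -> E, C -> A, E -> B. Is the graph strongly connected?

Yes

From D we can reach every vertex (A, B, C, D, E, F), and every vertex can reach D (A, B, C, D, E, F). So the whole graph is one strongly connected component.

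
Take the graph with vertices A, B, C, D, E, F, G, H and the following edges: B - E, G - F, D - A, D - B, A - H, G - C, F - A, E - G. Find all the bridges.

The edges on the cycle D-B-E-G-F-A-D are not bridges since each lies on that cycle.
But removing A - H disconnects A from H; removing G - C disconnects G from C — these are bridges.

A-H, C-G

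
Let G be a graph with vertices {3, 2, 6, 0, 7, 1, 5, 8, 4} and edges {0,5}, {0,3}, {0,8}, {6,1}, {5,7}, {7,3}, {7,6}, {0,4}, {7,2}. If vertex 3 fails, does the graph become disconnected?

No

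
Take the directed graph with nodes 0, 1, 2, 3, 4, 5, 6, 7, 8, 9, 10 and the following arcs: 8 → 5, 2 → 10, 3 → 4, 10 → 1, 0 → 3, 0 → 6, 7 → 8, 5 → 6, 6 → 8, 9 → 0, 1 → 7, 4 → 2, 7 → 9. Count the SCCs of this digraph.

2

{0, 1, 2, 3, 4, 7, 9, 10} are all mutually reachable — one SCC of size 8.
{5, 6, 8} are all mutually reachable — one SCC of size 3.
That gives 2 strongly connected components.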